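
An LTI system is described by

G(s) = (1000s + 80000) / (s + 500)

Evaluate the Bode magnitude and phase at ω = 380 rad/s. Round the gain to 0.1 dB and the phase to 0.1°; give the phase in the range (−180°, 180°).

55.8 dB, 40.9°

Substitute s = j380:
Numerator: 1000(j380) + 80000 = 80000 + j380000
Denominator: (j380) + 500 = 500 + j380
|N| = √(80000² + 380000²) ≈ 3.8833e+05, ∠N ≈ 78.11°
|D| = √(500² + 380²) ≈ 628.01, ∠D ≈ 37.23°
|G| = 3.8833e+05 / 628.01 ≈ 618.35
Gain = 20 log₁₀(618.35) ≈ 55.82 dB
∠G = 78.11° − 37.23° = 40.88°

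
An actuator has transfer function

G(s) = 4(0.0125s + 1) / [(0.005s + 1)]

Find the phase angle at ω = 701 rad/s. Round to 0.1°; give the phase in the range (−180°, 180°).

At ω = 701 rad/s:
zero (1 + j701·0.0125) = 1 + j8.7625 → |·| ≈ 8.8194, ∠ ≈ 83.49°
pole (1 + j701·0.005) = 1 + j3.505 → |·| ≈ 3.6449, ∠ ≈ 74.08°
∠G = (83.49°) − (74.08°) = 9.41°

9.4°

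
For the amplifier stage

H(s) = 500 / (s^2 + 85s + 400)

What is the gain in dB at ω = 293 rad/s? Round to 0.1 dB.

-45.0 dB

Substitute s = j293:
Numerator: 500 = 500 + j0
Denominator: (j293)^2 + 85(j293) + 400 = -85449 + j24905
|N| = √(500² + 0²) ≈ 500, ∠N ≈ 0.00°
|D| = √(85449² + 24905²) ≈ 89004, ∠D ≈ 163.75°
|H| = 500 / 89004 ≈ 0.0056177
Gain = 20 log₁₀(0.0056177) ≈ -45.01 dB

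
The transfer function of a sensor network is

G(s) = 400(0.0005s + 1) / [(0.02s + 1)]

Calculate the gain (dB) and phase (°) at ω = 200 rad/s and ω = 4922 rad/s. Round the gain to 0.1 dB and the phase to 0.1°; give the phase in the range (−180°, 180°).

At ω = 200 rad/s:
zero (1 + j200·0.0005) = 1 + j0.1 → |·| ≈ 1.005, ∠ ≈ 5.71°
pole (1 + j200·0.02) = 1 + j4 → |·| ≈ 4.1231, ∠ ≈ 75.96°
|G| = 400 · 1.005 / (4.1231) ≈ 97.499
Gain = 20 log₁₀(97.499) ≈ 39.78 dB
∠G = (5.71°) − (75.96°) = -70.25°

At ω = 4922 rad/s:
zero (1 + j4922·0.0005) = 1 + j2.461 → |·| ≈ 2.6564, ∠ ≈ 67.89°
pole (1 + j4922·0.02) = 1 + j98.44 → |·| ≈ 98.445, ∠ ≈ 89.42°
|G| = 400 · 2.6564 / (98.445) ≈ 10.793
Gain = 20 log₁₀(10.793) ≈ 20.66 dB
∠G = (67.89°) − (89.42°) = -21.53°

ω = 200: 39.8 dB, -70.3°; ω = 4922: 20.7 dB, -21.5°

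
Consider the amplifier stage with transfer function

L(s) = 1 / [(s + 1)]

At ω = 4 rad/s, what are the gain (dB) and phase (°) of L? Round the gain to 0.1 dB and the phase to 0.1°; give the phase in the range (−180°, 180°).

-12.3 dB, -76.0°

At ω = 4 rad/s:
pole (1 + j4·1) = 1 + j4 → |·| ≈ 4.1231, ∠ ≈ 75.96°
|L| = 1 · 1 / (4.1231) ≈ 0.24254
Gain = 20 log₁₀(0.24254) ≈ -12.30 dB
∠L = (0°) − (75.96°) = -75.96°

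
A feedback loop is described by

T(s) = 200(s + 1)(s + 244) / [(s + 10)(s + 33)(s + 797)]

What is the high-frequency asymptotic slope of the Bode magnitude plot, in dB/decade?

-20 dB/decade

Each pole contributes −20 dB/decade at high frequency; each zero contributes +20 dB/decade.
Net: 2 zero(s) − 3 pole(s) → -20 dB/decade.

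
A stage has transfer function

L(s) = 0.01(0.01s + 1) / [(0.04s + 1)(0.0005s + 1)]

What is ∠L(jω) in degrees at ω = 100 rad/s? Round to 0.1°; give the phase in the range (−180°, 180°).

At ω = 100 rad/s:
zero (1 + j100·0.01) = 1 + j1 → |·| ≈ 1.4142, ∠ ≈ 45.00°
pole (1 + j100·0.04) = 1 + j4 → |·| ≈ 4.1231, ∠ ≈ 75.96°
pole (1 + j100·0.0005) = 1 + j0.05 → |·| ≈ 1.0012, ∠ ≈ 2.86°
∠L = (45.00°) − (75.96° + 2.86°) = -33.82°

-33.8°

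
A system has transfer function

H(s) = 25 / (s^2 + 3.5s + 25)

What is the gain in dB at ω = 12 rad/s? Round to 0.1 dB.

At s = jω = j12:
quadratic: (j12)² + 3.5·j12 + 25 = -119 + j42 → |·| ≈ 126.19, ∠ ≈ 160.56°
|H| = 25 / 126.19 ≈ 0.19811
Gain = 20 log₁₀(0.19811) ≈ -14.06 dB

-14.1 dB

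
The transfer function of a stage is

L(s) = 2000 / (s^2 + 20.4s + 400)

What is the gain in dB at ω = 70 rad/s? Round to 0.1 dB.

-7.5 dB

At s = jω = j70:
quadratic: (j70)² + 20.4·j70 + 400 = -4500 + j1428 → |·| ≈ 4721.1, ∠ ≈ 162.39°
|L| = 2000 / 4721.1 ≈ 0.42363
Gain = 20 log₁₀(0.42363) ≈ -7.46 dB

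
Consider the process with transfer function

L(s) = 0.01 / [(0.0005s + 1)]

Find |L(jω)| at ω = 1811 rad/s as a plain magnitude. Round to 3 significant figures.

0.00741

At ω = 1811 rad/s:
pole (1 + j1811·0.0005) = 1 + j0.9055 → |·| ≈ 1.349, ∠ ≈ 42.16°
|L| = 0.01 · 1 / (1.349) ≈ 0.0074129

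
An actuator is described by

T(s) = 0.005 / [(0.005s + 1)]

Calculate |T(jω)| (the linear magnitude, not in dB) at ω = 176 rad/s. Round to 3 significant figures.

0.00375

At ω = 176 rad/s:
pole (1 + j176·0.005) = 1 + j0.88 → |·| ≈ 1.3321, ∠ ≈ 41.35°
|T| = 0.005 · 1 / (1.3321) ≈ 0.0037535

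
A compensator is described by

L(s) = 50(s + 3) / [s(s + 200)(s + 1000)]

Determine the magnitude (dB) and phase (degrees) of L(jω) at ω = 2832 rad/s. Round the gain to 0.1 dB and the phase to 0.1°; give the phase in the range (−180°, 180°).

At s = jω = j2832:
zero (s+3): 3 + j2832 → |·| = √(3²+2832²) = √8020233 ≈ 2832, ∠ = arctan(2832/3) ≈ 89.94°
pole (s+200): 200 + j2832 → |·| = √(200²+2832²) = √8060224 ≈ 2839.1, ∠ = arctan(2832/200) ≈ 85.96°
pole (s+1000): 1000 + j2832 → |·| = √(1000²+2832²) = √9020224 ≈ 3003.4, ∠ = arctan(2832/1000) ≈ 70.55°
pole at origin: |s| = 2832, ∠ = 90.00° (in denominator)
|L| = 50 · 2832 / 2.4148e+10 ≈ 5.8638e-06
Gain = 20 log₁₀(5.8638e-06) ≈ -104.64 dB
∠L = 89.94° − 246.51° = -156.57°

-104.6 dB, -156.6°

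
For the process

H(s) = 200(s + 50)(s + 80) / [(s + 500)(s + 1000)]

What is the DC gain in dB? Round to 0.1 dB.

4.1 dB

H(0) = 200·50·80 / (500·1000) = 1.6
20 log₁₀(1.6) ≈ 4.08 dB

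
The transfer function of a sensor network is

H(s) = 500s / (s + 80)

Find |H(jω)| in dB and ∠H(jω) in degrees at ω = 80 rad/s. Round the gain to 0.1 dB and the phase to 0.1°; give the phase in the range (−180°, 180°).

At s = jω = j80:
zero at origin: s = j80 → |·| = 80, ∠ = 90.00°
pole (s+80): 80 + j80 → |·| = √(80²+80²) = √12800 ≈ 113.14, ∠ = arctan(80/80) ≈ 45.00°
|H| = 500 · 80 / 113.14 ≈ 353.54
Gain = 20 log₁₀(353.54) ≈ 50.97 dB
∠H = 90.00° − 45.00° = 45.00°

51.0 dB, 45.0°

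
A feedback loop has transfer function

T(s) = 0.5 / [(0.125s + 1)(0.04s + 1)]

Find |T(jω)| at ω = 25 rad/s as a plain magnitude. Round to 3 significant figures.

0.108

At ω = 25 rad/s:
pole (1 + j25·0.125) = 1 + j3.125 → |·| ≈ 3.2811, ∠ ≈ 72.26°
pole (1 + j25·0.04) = 1 + j1 → |·| ≈ 1.4142, ∠ ≈ 45.00°
|T| = 0.5 · 1 / (3.2811 · 1.4142) ≈ 0.10776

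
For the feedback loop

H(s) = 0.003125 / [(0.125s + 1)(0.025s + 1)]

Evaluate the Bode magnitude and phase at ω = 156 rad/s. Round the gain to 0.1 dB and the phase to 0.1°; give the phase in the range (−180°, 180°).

At ω = 156 rad/s:
pole (1 + j156·0.125) = 1 + j19.5 → |·| ≈ 19.526, ∠ ≈ 87.06°
pole (1 + j156·0.025) = 1 + j3.9 → |·| ≈ 4.0262, ∠ ≈ 75.62°
|H| = 0.003125 · 1 / (19.526 · 4.0262) ≈ 3.975e-05
Gain = 20 log₁₀(3.975e-05) ≈ -88.01 dB
∠H = (0°) − (87.06° + 75.62°) = -162.68°

-88.0 dB, -162.7°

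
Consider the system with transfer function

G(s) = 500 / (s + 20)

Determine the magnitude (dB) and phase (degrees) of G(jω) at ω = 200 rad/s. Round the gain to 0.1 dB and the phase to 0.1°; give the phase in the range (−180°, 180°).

Substitute s = j200:
Numerator: 500 = 500 + j0
Denominator: (j200) + 20 = 20 + j200
|N| = √(500² + 0²) ≈ 500, ∠N ≈ 0.00°
|D| = √(20² + 200²) ≈ 201, ∠D ≈ 84.29°
|G| = 500 / 201 ≈ 2.4876
Gain = 20 log₁₀(2.4876) ≈ 7.92 dB
∠G = 0.00° − 84.29° = -84.29°

7.9 dB, -84.3°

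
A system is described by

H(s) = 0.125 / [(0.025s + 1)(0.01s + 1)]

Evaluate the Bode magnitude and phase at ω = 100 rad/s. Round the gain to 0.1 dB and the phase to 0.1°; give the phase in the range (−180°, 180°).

At ω = 100 rad/s:
pole (1 + j100·0.025) = 1 + j2.5 → |·| ≈ 2.6926, ∠ ≈ 68.20°
pole (1 + j100·0.01) = 1 + j1 → |·| ≈ 1.4142, ∠ ≈ 45.00°
|H| = 0.125 · 1 / (2.6926 · 1.4142) ≈ 0.032827
Gain = 20 log₁₀(0.032827) ≈ -29.68 dB
∠H = (0°) − (68.20° + 45.00°) = -113.20°

-29.7 dB, -113.2°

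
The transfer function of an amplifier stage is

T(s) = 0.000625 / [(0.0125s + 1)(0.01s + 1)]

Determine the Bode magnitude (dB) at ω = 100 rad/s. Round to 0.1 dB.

At ω = 100 rad/s:
pole (1 + j100·0.0125) = 1 + j1.25 → |·| ≈ 1.6008, ∠ ≈ 51.34°
pole (1 + j100·0.01) = 1 + j1 → |·| ≈ 1.4142, ∠ ≈ 45.00°
|T| = 0.000625 · 1 / (1.6008 · 1.4142) ≈ 0.00027608
Gain = 20 log₁₀(0.00027608) ≈ -71.18 dB

-71.2 dB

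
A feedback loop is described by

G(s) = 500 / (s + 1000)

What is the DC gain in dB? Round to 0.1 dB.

-6.0 dB

G(0) = 500 / 1000 = 0.5
20 log₁₀(0.5) ≈ -6.02 dB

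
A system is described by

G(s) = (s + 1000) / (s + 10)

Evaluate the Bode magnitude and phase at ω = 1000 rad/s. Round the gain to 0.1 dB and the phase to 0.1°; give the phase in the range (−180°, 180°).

3.0 dB, -44.4°

At s = jω = j1000:
zero (s+1000): 1000 + j1000 → |·| = √(1000²+1000²) = √2000000 ≈ 1414.2, ∠ = arctan(1000/1000) ≈ 45.00°
pole (s+10): 10 + j1000 → |·| = √(10²+1000²) = √1000100 ≈ 1000, ∠ = arctan(1000/10) ≈ 89.43°
|G| = 1 · 1414.2 / 1000 ≈ 1.4142
Gain = 20 log₁₀(1.4142) ≈ 3.01 dB
∠G = 45.00° − 89.43° = -44.43°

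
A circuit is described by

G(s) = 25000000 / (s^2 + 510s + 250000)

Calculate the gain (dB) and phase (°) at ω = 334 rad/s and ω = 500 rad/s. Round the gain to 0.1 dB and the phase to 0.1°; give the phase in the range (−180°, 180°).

ω = 334: 41.1 dB, -50.9°; ω = 500: 39.8 dB, -90.0°

At s = jω = j334:
quadratic: (j334)² + 510·j334 + 250000 = 138444 + j170340 → |·| ≈ 2.1951e+05, ∠ ≈ 50.90°
|G| = 25000000 / 2.1951e+05 ≈ 113.89
Gain = 20 log₁₀(113.89) ≈ 41.13 dB
∠G = 0.00° − 50.90° = -50.90°

At s = jω = j500:
quadratic: (j500)² + 510·j500 + 250000 = 0 + j255000 → |·| ≈ 2.55e+05, ∠ ≈ 90.00°
|G| = 25000000 / 2.55e+05 ≈ 98.039
Gain = 20 log₁₀(98.039) ≈ 39.83 dB
∠G = 0.00° − 90.00° = -90.00°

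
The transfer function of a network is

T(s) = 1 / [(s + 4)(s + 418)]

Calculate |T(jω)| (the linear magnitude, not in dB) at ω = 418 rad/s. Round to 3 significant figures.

At s = jω = j418:
pole (s+4): 4 + j418 → |·| = √(4²+418²) = √174740 ≈ 418.02, ∠ = arctan(418/4) ≈ 89.45°
pole (s+418): 418 + j418 → |·| = √(418²+418²) = √349448 ≈ 591.14, ∠ = arctan(418/418) ≈ 45.00°
|T| = 1 / 2.4711e+05 ≈ 4.0468e-06

4.05e-06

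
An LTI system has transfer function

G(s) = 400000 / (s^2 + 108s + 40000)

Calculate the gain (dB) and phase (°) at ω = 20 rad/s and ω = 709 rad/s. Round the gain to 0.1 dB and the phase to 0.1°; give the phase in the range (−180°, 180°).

ω = 20: 20.1 dB, -3.1°; ω = 709: -1.4 dB, -170.6°

At s = jω = j20:
quadratic: (j20)² + 108·j20 + 40000 = 39600 + j2160 → |·| ≈ 39659, ∠ ≈ 3.12°
|G| = 400000 / 39659 ≈ 10.086
Gain = 20 log₁₀(10.086) ≈ 20.07 dB
∠G = 0.00° − 3.12° = -3.12°

At s = jω = j709:
quadratic: (j709)² + 108·j709 + 40000 = -462681 + j76572 → |·| ≈ 4.6897e+05, ∠ ≈ 170.60°
|G| = 400000 / 4.6897e+05 ≈ 0.85293
Gain = 20 log₁₀(0.85293) ≈ -1.38 dB
∠G = 0.00° − 170.60° = -170.60°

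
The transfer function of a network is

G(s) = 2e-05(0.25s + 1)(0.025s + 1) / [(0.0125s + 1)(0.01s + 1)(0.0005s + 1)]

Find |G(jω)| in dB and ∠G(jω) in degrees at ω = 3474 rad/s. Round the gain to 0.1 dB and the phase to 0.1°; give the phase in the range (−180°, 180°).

At ω = 3474 rad/s:
zero (1 + j3474·0.25) = 1 + j868.5 → |·| ≈ 868.5, ∠ ≈ 89.93°
zero (1 + j3474·0.025) = 1 + j86.85 → |·| ≈ 86.856, ∠ ≈ 89.34°
pole (1 + j3474·0.0125) = 1 + j43.425 → |·| ≈ 43.437, ∠ ≈ 88.68°
pole (1 + j3474·0.01) = 1 + j34.74 → |·| ≈ 34.754, ∠ ≈ 88.35°
pole (1 + j3474·0.0005) = 1 + j1.737 → |·| ≈ 2.0043, ∠ ≈ 60.07°
|G| = 2e-05 · 868.5 · 86.856 / (43.437 · 34.754 · 2.0043) ≈ 0.00049862
Gain = 20 log₁₀(0.00049862) ≈ -66.04 dB
∠G = (89.93° + 89.34°) − (88.68° + 88.35° + 60.07°) = -57.83°

-66.0 dB, -57.8°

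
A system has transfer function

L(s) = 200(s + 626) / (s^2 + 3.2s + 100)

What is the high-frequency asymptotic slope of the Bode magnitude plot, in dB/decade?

-20 dB/decade

Each pole contributes −20 dB/decade at high frequency; each zero contributes +20 dB/decade.
Net: 1 zero(s) − 2 pole(s) → -20 dB/decade.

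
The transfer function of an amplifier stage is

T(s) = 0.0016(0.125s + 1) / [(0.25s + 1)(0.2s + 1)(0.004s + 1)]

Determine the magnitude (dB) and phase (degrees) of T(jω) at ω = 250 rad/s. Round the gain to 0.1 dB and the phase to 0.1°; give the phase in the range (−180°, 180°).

-98.9 dB, -134.8°

At ω = 250 rad/s:
zero (1 + j250·0.125) = 1 + j31.25 → |·| ≈ 31.266, ∠ ≈ 88.17°
pole (1 + j250·0.25) = 1 + j62.5 → |·| ≈ 62.508, ∠ ≈ 89.08°
pole (1 + j250·0.2) = 1 + j50 → |·| ≈ 50.01, ∠ ≈ 88.85°
pole (1 + j250·0.004) = 1 + j1 → |·| ≈ 1.4142, ∠ ≈ 45.00°
|T| = 0.0016 · 31.266 / (62.508 · 50.01 · 1.4142) ≈ 1.1316e-05
Gain = 20 log₁₀(1.1316e-05) ≈ -98.93 dB
∠T = (88.17°) − (89.08° + 88.85° + 45.00°) = -134.76°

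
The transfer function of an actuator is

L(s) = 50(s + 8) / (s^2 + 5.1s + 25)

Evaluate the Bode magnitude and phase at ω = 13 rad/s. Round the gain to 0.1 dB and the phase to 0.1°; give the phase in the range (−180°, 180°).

At s = jω = j13:
zero (s+8): 8 + j13 → |·| = √(8²+13²) = √233 ≈ 15.264, ∠ = arctan(13/8) ≈ 58.39°
quadratic: (j13)² + 5.1·j13 + 25 = -144 + j66.3 → |·| ≈ 158.53, ∠ ≈ 155.28°
|L| = 50 · 15.264 / 158.53 ≈ 4.8142
Gain = 20 log₁₀(4.8142) ≈ 13.65 dB
∠L = 58.39° − 155.28° = -96.89°

13.7 dB, -96.9°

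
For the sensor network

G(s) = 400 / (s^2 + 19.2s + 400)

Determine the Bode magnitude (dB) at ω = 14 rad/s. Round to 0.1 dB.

At s = jω = j14:
quadratic: (j14)² + 19.2·j14 + 400 = 204 + j268.8 → |·| ≈ 337.45, ∠ ≈ 52.80°
|G| = 400 / 337.45 ≈ 1.1854
Gain = 20 log₁₀(1.1854) ≈ 1.48 dB

1.5 dB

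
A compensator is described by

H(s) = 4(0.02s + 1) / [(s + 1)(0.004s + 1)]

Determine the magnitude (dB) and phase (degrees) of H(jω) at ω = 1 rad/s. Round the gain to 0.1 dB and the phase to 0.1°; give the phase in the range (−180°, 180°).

9.0 dB, -44.1°

At ω = 1 rad/s:
zero (1 + j1·0.02) = 1 + j0.02 → |·| ≈ 1.0002, ∠ ≈ 1.15°
pole (1 + j1·1) = 1 + j1 → |·| ≈ 1.4142, ∠ ≈ 45.00°
pole (1 + j1·0.004) = 1 + j0.004 → |·| ≈ 1, ∠ ≈ 0.23°
|H| = 4 · 1.0002 / (1.4142 · 1) ≈ 2.829
Gain = 20 log₁₀(2.829) ≈ 9.03 dB
∠H = (1.15°) − (45.00° + 0.23°) = -44.08°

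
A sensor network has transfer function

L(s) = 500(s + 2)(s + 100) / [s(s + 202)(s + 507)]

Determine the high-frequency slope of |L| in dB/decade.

-20 dB/decade

Each pole contributes −20 dB/decade at high frequency; each zero contributes +20 dB/decade.
Net: 2 zero(s) − 3 pole(s) → -20 dB/decade.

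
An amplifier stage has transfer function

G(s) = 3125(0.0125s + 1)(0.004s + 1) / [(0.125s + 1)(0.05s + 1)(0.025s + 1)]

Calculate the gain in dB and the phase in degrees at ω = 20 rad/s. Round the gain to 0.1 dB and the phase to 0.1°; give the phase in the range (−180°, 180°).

57.6 dB, -121.2°

At ω = 20 rad/s:
zero (1 + j20·0.0125) = 1 + j0.25 → |·| ≈ 1.0308, ∠ ≈ 14.04°
zero (1 + j20·0.004) = 1 + j0.08 → |·| ≈ 1.0032, ∠ ≈ 4.57°
pole (1 + j20·0.125) = 1 + j2.5 → |·| ≈ 2.6926, ∠ ≈ 68.20°
pole (1 + j20·0.05) = 1 + j1 → |·| ≈ 1.4142, ∠ ≈ 45.00°
pole (1 + j20·0.025) = 1 + j0.5 → |·| ≈ 1.118, ∠ ≈ 26.57°
|G| = 3125 · 1.0308 · 1.0032 / (2.6926 · 1.4142 · 1.118) ≈ 759.08
Gain = 20 log₁₀(759.08) ≈ 57.61 dB
∠G = (14.04° + 4.57°) − (68.20° + 45.00° + 26.57°) = -121.16°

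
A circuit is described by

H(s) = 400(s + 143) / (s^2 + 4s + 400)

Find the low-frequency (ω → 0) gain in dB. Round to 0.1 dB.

43.1 dB

H(0) = 400·143 / 400 = 143
20 log₁₀(143) ≈ 43.11 dB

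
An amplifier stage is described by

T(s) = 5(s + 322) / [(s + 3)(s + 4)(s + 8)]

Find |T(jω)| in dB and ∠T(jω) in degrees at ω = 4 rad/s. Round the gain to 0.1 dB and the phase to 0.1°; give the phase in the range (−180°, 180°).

16.1 dB, -124.0°

At s = jω = j4:
zero (s+322): 322 + j4 → |·| = √(322²+4²) = √103700 ≈ 322.02, ∠ = arctan(4/322) ≈ 0.71°
pole (s+3): 3 + j4 → |·| = √(3²+4²) = √25 ≈ 5, ∠ = arctan(4/3) ≈ 53.13°
pole (s+4): 4 + j4 → |·| = √(4²+4²) = √32 ≈ 5.6569, ∠ = arctan(4/4) ≈ 45.00°
pole (s+8): 8 + j4 → |·| = √(8²+4²) = √80 ≈ 8.9443, ∠ = arctan(4/8) ≈ 26.57°
|T| = 5 · 322.02 / 252.99 ≈ 6.3643
Gain = 20 log₁₀(6.3643) ≈ 16.08 dB
∠T = 0.71° − 124.70° = -123.99°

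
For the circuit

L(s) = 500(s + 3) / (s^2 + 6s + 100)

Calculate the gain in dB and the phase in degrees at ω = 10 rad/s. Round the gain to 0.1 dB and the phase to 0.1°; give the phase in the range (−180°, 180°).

At s = jω = j10:
zero (s+3): 3 + j10 → |·| = √(3²+10²) = √109 ≈ 10.44, ∠ = arctan(10/3) ≈ 73.30°
quadratic: (j10)² + 6·j10 + 100 = 0 + j60 → |·| ≈ 60, ∠ ≈ 90.00°
|L| = 500 · 10.44 / 60 ≈ 87
Gain = 20 log₁₀(87) ≈ 38.79 dB
∠L = 73.30° − 90.00° = -16.70°

38.8 dB, -16.7°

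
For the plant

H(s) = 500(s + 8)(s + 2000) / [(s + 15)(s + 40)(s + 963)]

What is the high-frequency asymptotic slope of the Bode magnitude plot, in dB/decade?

-20 dB/decade

Each pole contributes −20 dB/decade at high frequency; each zero contributes +20 dB/decade.
Net: 2 zero(s) − 3 pole(s) → -20 dB/decade.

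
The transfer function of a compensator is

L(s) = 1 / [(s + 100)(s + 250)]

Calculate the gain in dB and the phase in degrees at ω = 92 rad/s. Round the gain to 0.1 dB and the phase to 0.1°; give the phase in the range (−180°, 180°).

At s = jω = j92:
pole (s+100): 100 + j92 → |·| = √(100²+92²) = √18464 ≈ 135.88, ∠ = arctan(92/100) ≈ 42.61°
pole (s+250): 250 + j92 → |·| = √(250²+92²) = √70964 ≈ 266.39, ∠ = arctan(92/250) ≈ 20.20°
|L| = 1 / 36197 ≈ 2.7627e-05
Gain = 20 log₁₀(2.7627e-05) ≈ -91.17 dB
∠L = 0.00° − 62.81° = -62.81°

-91.2 dB, -62.8°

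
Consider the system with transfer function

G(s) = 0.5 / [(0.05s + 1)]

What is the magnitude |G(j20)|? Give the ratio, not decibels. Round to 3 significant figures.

0.354

At ω = 20 rad/s:
pole (1 + j20·0.05) = 1 + j1 → |·| ≈ 1.4142, ∠ ≈ 45.00°
|G| = 0.5 · 1 / (1.4142) ≈ 0.35356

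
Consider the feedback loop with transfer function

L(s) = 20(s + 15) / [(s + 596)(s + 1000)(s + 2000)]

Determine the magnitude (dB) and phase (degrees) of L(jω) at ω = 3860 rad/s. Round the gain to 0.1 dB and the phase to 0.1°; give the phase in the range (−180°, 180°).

-118.9 dB, -129.5°

At s = jω = j3860:
zero (s+15): 15 + j3860 → |·| = √(15²+3860²) = √14899825 ≈ 3860, ∠ = arctan(3860/15) ≈ 89.78°
pole (s+596): 596 + j3860 → |·| = √(596²+3860²) = √15254816 ≈ 3905.7, ∠ = arctan(3860/596) ≈ 81.22°
pole (s+1000): 1000 + j3860 → |·| = √(1000²+3860²) = √15899600 ≈ 3987.4, ∠ = arctan(3860/1000) ≈ 75.48°
pole (s+2000): 2000 + j3860 → |·| = √(2000²+3860²) = √18899600 ≈ 4347.4, ∠ = arctan(3860/2000) ≈ 62.61°
|L| = 20 · 3860 / 6.7705e+10 ≈ 1.1402e-06
Gain = 20 log₁₀(1.1402e-06) ≈ -118.86 dB
∠L = 89.78° − 219.31° = -129.53°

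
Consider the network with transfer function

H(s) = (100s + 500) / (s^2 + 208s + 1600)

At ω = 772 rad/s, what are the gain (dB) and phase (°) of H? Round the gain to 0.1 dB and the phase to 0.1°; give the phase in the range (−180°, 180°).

Substitute s = j772:
Numerator: 100(j772) + 500 = 500 + j77200
Denominator: (j772)^2 + 208(j772) + 1600 = -594384 + j160576
|N| = √(500² + 77200²) ≈ 77202, ∠N ≈ 89.63°
|D| = √(594384² + 160576²) ≈ 6.1569e+05, ∠D ≈ 164.88°
|H| = 77202 / 6.1569e+05 ≈ 0.12539
Gain = 20 log₁₀(0.12539) ≈ -18.03 dB
∠H = 89.63° − 164.88° = -75.25°

-18.0 dB, -75.3°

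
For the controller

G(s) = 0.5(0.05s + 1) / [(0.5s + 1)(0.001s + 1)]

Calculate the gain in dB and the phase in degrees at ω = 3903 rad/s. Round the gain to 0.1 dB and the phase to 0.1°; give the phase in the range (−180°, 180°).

-38.1 dB, -75.9°

At ω = 3903 rad/s:
zero (1 + j3903·0.05) = 1 + j195.15 → |·| ≈ 195.15, ∠ ≈ 89.71°
pole (1 + j3903·0.5) = 1 + j1951.5 → |·| ≈ 1951.5, ∠ ≈ 89.97°
pole (1 + j3903·0.001) = 1 + j3.903 → |·| ≈ 4.0291, ∠ ≈ 75.63°
|G| = 0.5 · 195.15 / (1951.5 · 4.0291) ≈ 0.01241
Gain = 20 log₁₀(0.01241) ≈ -38.12 dB
∠G = (89.71°) − (89.97° + 75.63°) = -75.89°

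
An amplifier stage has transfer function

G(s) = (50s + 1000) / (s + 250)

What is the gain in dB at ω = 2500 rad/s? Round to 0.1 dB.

33.9 dB

Substitute s = j2500:
Numerator: 50(j2500) + 1000 = 1000 + j125000
Denominator: (j2500) + 250 = 250 + j2500
|N| = √(1000² + 125000²) ≈ 1.25e+05, ∠N ≈ 89.54°
|D| = √(250² + 2500²) ≈ 2512.5, ∠D ≈ 84.29°
|G| = 1.25e+05 / 2512.5 ≈ 49.751
Gain = 20 log₁₀(49.751) ≈ 33.94 dB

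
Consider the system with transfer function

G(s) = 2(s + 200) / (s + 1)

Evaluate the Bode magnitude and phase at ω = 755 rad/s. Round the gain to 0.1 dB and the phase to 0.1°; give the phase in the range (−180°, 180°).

At s = jω = j755:
zero (s+200): 200 + j755 → |·| = √(200²+755²) = √610025 ≈ 781.04, ∠ = arctan(755/200) ≈ 75.16°
pole (s+1): 1 + j755 → |·| = √(1²+755²) = √570026 ≈ 755, ∠ = arctan(755/1) ≈ 89.92°
|G| = 2 · 781.04 / 755 ≈ 2.069
Gain = 20 log₁₀(2.069) ≈ 6.32 dB
∠G = 75.16° − 89.92° = -14.76°

6.3 dB, -14.8°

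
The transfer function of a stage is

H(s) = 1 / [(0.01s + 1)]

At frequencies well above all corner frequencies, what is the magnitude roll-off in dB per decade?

-20 dB/decade

Each pole contributes −20 dB/decade at high frequency; each zero contributes +20 dB/decade.
Net: 0 zero(s) − 1 pole(s) → -20 dB/decade.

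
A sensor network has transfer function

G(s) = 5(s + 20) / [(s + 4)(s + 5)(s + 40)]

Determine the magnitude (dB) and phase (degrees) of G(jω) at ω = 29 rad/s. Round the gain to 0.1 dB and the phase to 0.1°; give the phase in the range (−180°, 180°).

-47.7 dB, -142.9°

At s = jω = j29:
zero (s+20): 20 + j29 → |·| = √(20²+29²) = √1241 ≈ 35.228, ∠ = arctan(29/20) ≈ 55.41°
pole (s+4): 4 + j29 → |·| = √(4²+29²) = √857 ≈ 29.275, ∠ = arctan(29/4) ≈ 82.15°
pole (s+5): 5 + j29 → |·| = √(5²+29²) = √866 ≈ 29.428, ∠ = arctan(29/5) ≈ 80.22°
pole (s+40): 40 + j29 → |·| = √(40²+29²) = √2441 ≈ 49.406, ∠ = arctan(29/40) ≈ 35.94°
|G| = 5 · 35.228 / 42564 ≈ 0.0041382
Gain = 20 log₁₀(0.0041382) ≈ -47.66 dB
∠G = 55.41° − 198.31° = -142.90°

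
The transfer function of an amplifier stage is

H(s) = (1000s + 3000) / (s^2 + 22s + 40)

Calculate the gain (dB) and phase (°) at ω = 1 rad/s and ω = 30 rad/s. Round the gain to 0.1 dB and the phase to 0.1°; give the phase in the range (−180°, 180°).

Substitute s = j1:
Numerator: 1000(j1) + 3000 = 3000 + j1000
Denominator: (j1)^2 + 22(j1) + 40 = 39 + j22
|N| = √(3000² + 1000²) ≈ 3162.3, ∠N ≈ 18.43°
|D| = √(39² + 22²) ≈ 44.777, ∠D ≈ 29.43°
|H| = 3162.3 / 44.777 ≈ 70.623
Gain = 20 log₁₀(70.623) ≈ 36.98 dB
∠H = 18.43° − 29.43° = -11.00°

Substitute s = j30:
Numerator: 1000(j30) + 3000 = 3000 + j30000
Denominator: (j30)^2 + 22(j30) + 40 = -860 + j660
|N| = √(3000² + 30000²) ≈ 30150, ∠N ≈ 84.29°
|D| = √(860² + 660²) ≈ 1084.1, ∠D ≈ 142.50°
|H| = 30150 / 1084.1 ≈ 27.811
Gain = 20 log₁₀(27.811) ≈ 28.88 dB
∠H = 84.29° − 142.50° = -58.21°

ω = 1: 37.0 dB, -11.0°; ω = 30: 28.9 dB, -58.2°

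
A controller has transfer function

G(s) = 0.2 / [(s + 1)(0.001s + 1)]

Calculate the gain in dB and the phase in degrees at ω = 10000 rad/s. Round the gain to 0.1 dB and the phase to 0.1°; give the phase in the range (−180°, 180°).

-114.0 dB, -174.3°

At ω = 10000 rad/s:
pole (1 + j10000·1) = 1 + j10000 → |·| ≈ 10000, ∠ ≈ 89.99°
pole (1 + j10000·0.001) = 1 + j10 → |·| ≈ 10.05, ∠ ≈ 84.29°
|G| = 0.2 · 1 / (10000 · 10.05) ≈ 1.99e-06
Gain = 20 log₁₀(1.99e-06) ≈ -114.02 dB
∠G = (0°) − (89.99° + 84.29°) = -174.28°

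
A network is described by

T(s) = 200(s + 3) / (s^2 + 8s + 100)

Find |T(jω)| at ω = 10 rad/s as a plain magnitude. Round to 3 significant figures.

26.1

At s = jω = j10:
zero (s+3): 3 + j10 → |·| = √(3²+10²) = √109 ≈ 10.44, ∠ = arctan(10/3) ≈ 73.30°
quadratic: (j10)² + 8·j10 + 100 = 0 + j80 → |·| ≈ 80, ∠ ≈ 90.00°
|T| = 200 · 10.44 / 80 ≈ 26.1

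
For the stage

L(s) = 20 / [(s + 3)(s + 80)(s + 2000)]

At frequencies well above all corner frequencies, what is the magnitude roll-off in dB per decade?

-60 dB/decade

Each pole contributes −20 dB/decade at high frequency; each zero contributes +20 dB/decade.
Net: 0 zero(s) − 3 pole(s) → -60 dB/decade.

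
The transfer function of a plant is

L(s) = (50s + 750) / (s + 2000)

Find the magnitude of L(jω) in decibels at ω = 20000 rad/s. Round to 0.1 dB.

Substitute s = j20000:
Numerator: 50(j20000) + 750 = 750 + j1000000
Denominator: (j20000) + 2000 = 2000 + j20000
|N| = √(750² + 1000000²) ≈ 1e+06, ∠N ≈ 89.96°
|D| = √(2000² + 20000²) ≈ 20100, ∠D ≈ 84.29°
|L| = 1e+06 / 20100 ≈ 49.751
Gain = 20 log₁₀(49.751) ≈ 33.94 dB

33.9 dB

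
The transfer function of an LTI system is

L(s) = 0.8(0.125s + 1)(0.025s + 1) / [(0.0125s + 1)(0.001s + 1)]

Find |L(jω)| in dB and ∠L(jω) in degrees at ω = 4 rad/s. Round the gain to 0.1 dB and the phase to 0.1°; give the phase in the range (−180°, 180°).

-0.9 dB, 29.2°

At ω = 4 rad/s:
zero (1 + j4·0.125) = 1 + j0.5 → |·| ≈ 1.118, ∠ ≈ 26.57°
zero (1 + j4·0.025) = 1 + j0.1 → |·| ≈ 1.005, ∠ ≈ 5.71°
pole (1 + j4·0.0125) = 1 + j0.05 → |·| ≈ 1.0012, ∠ ≈ 2.86°
pole (1 + j4·0.001) = 1 + j0.004 → |·| ≈ 1, ∠ ≈ 0.23°
|L| = 0.8 · 1.118 · 1.005 / (1.0012 · 1) ≈ 0.89779
Gain = 20 log₁₀(0.89779) ≈ -0.94 dB
∠L = (26.57° + 5.71°) − (2.86° + 0.23°) = 29.19°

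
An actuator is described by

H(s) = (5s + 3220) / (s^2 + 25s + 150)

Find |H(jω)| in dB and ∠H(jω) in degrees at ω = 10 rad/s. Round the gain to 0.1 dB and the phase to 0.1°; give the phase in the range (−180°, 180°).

Substitute s = j10:
Numerator: 5(j10) + 3220 = 3220 + j50
Denominator: (j10)^2 + 25(j10) + 150 = 50 + j250
|N| = √(3220² + 50²) ≈ 3220.4, ∠N ≈ 0.89°
|D| = √(50² + 250²) ≈ 254.95, ∠D ≈ 78.69°
|H| = 3220.4 / 254.95 ≈ 12.631
Gain = 20 log₁₀(12.631) ≈ 22.03 dB
∠H = 0.89° − 78.69° = -77.80°

22.0 dB, -77.8°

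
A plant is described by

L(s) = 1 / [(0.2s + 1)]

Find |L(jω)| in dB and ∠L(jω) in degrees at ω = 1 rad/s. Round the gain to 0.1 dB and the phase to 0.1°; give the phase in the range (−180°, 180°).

At ω = 1 rad/s:
pole (1 + j1·0.2) = 1 + j0.2 → |·| ≈ 1.0198, ∠ ≈ 11.31°
|L| = 1 · 1 / (1.0198) ≈ 0.98058
Gain = 20 log₁₀(0.98058) ≈ -0.17 dB
∠L = (0°) − (11.31°) = -11.31°

-0.2 dB, -11.3°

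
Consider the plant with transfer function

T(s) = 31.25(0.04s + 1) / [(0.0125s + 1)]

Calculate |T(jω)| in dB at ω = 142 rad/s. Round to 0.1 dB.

At ω = 142 rad/s:
zero (1 + j142·0.04) = 1 + j5.68 → |·| ≈ 5.7674, ∠ ≈ 80.02°
pole (1 + j142·0.0125) = 1 + j1.775 → |·| ≈ 2.0373, ∠ ≈ 60.60°
|T| = 31.25 · 5.7674 / (2.0373) ≈ 88.466
Gain = 20 log₁₀(88.466) ≈ 38.94 dB

38.9 dB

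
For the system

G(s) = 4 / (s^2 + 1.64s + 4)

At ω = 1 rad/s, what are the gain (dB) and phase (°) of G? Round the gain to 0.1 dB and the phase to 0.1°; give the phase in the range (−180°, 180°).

1.4 dB, -28.7°

At s = jω = j1:
quadratic: (j1)² + 1.64·j1 + 4 = 3 + j1.64 → |·| ≈ 3.419, ∠ ≈ 28.66°
|G| = 4 / 3.419 ≈ 1.1699
Gain = 20 log₁₀(1.1699) ≈ 1.36 dB
∠G = 0.00° − 28.66° = -28.66°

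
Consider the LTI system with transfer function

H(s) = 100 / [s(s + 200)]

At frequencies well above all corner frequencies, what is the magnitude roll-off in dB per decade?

-40 dB/decade

Each pole contributes −20 dB/decade at high frequency; each zero contributes +20 dB/decade.
Net: 0 zero(s) − 2 pole(s) → -40 dB/decade.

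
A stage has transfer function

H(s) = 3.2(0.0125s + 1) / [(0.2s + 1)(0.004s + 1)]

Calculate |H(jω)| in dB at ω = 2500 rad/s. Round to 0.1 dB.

-34.0 dB

At ω = 2500 rad/s:
zero (1 + j2500·0.0125) = 1 + j31.25 → |·| ≈ 31.266, ∠ ≈ 88.17°
pole (1 + j2500·0.2) = 1 + j500 → |·| ≈ 500, ∠ ≈ 89.89°
pole (1 + j2500·0.004) = 1 + j10 → |·| ≈ 10.05, ∠ ≈ 84.29°
|H| = 3.2 · 31.266 / (500 · 10.05) ≈ 0.019911
Gain = 20 log₁₀(0.019911) ≈ -34.02 dB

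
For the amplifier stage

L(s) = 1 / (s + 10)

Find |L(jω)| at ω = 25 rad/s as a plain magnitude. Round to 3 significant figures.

Substitute s = j25:
Numerator: 1 = 1 + j0
Denominator: (j25) + 10 = 10 + j25
|N| = √(1² + 0²) ≈ 1, ∠N ≈ 0.00°
|D| = √(10² + 25²) ≈ 26.926, ∠D ≈ 68.20°
|L| = 1 / 26.926 ≈ 0.037139

0.0371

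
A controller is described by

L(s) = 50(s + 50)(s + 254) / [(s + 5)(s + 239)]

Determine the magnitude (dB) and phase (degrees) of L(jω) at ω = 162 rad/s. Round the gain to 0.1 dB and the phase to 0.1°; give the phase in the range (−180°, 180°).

34.7 dB, -17.0°

At s = jω = j162:
zero (s+50): 50 + j162 → |·| = √(50²+162²) = √28744 ≈ 169.54, ∠ = arctan(162/50) ≈ 72.85°
zero (s+254): 254 + j162 → |·| = √(254²+162²) = √90760 ≈ 301.26, ∠ = arctan(162/254) ≈ 32.53°
pole (s+5): 5 + j162 → |·| = √(5²+162²) = √26269 ≈ 162.08, ∠ = arctan(162/5) ≈ 88.23°
pole (s+239): 239 + j162 → |·| = √(239²+162²) = √83365 ≈ 288.73, ∠ = arctan(162/239) ≈ 34.13°
|L| = 50 · 51076 / 46797 ≈ 54.572
Gain = 20 log₁₀(54.572) ≈ 34.74 dB
∠L = 105.38° − 122.36° = -16.98°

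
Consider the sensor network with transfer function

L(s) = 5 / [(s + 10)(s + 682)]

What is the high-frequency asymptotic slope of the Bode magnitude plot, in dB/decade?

Each pole contributes −20 dB/decade at high frequency; each zero contributes +20 dB/decade.
Net: 0 zero(s) − 2 pole(s) → -40 dB/decade.

-40 dB/decade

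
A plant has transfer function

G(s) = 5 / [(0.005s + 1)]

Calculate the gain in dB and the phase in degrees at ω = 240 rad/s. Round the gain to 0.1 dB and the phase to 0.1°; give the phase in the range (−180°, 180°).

10.1 dB, -50.2°

At ω = 240 rad/s:
pole (1 + j240·0.005) = 1 + j1.2 → |·| ≈ 1.562, ∠ ≈ 50.19°
|G| = 5 · 1 / (1.562) ≈ 3.201
Gain = 20 log₁₀(3.201) ≈ 10.11 dB
∠G = (0°) − (50.19°) = -50.19°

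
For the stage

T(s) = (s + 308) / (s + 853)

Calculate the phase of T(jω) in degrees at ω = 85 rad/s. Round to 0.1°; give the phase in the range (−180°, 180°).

9.7°

At s = jω = j85:
zero (s+308): 308 + j85 → |·| = √(308²+85²) = √102089 ≈ 319.51, ∠ = arctan(85/308) ≈ 15.43°
pole (s+853): 853 + j85 → |·| = √(853²+85²) = √734834 ≈ 857.22, ∠ = arctan(85/853) ≈ 5.69°
∠T = 15.43° − 5.69° = 9.74°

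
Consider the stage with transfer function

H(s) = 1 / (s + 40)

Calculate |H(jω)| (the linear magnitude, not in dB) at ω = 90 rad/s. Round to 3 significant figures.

Substitute s = j90:
Numerator: 1 = 1 + j0
Denominator: (j90) + 40 = 40 + j90
|N| = √(1² + 0²) ≈ 1, ∠N ≈ 0.00°
|D| = √(40² + 90²) ≈ 98.489, ∠D ≈ 66.04°
|H| = 1 / 98.489 ≈ 0.010153

0.0102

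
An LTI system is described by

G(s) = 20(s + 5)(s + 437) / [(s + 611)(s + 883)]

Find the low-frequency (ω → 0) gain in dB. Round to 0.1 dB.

G(0) = 20·5·437 / (611·883) ≈ 0.080999
20 log₁₀(0.080999) ≈ -21.83 dB

-21.8 dB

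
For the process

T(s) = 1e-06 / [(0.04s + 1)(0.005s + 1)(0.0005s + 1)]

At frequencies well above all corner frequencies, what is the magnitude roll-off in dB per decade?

-60 dB/decade

Each pole contributes −20 dB/decade at high frequency; each zero contributes +20 dB/decade.
Net: 0 zero(s) − 3 pole(s) → -60 dB/decade.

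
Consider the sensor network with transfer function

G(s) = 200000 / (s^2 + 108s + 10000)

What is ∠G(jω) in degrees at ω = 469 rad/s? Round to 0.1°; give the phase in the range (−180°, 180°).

At s = jω = j469:
quadratic: (j469)² + 108·j469 + 10000 = -209961 + j50652 → |·| ≈ 2.1598e+05, ∠ ≈ 166.44°
∠G = 0.00° − 166.44° = -166.44°

-166.4°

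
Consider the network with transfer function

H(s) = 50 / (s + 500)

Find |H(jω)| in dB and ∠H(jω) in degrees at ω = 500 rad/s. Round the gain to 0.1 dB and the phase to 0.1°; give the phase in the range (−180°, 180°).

At s = jω = j500:
pole (s+500): 500 + j500 → |·| = √(500²+500²) = √500000 ≈ 707.11, ∠ = arctan(500/500) ≈ 45.00°
|H| = 50 / 707.11 ≈ 0.07071
Gain = 20 log₁₀(0.07071) ≈ -23.01 dB
∠H = 0.00° − 45.00° = -45.00°

-23.0 dB, -45.0°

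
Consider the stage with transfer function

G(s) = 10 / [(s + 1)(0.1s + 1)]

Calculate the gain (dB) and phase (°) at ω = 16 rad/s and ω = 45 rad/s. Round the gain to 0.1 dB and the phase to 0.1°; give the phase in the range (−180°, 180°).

At ω = 16 rad/s:
pole (1 + j16·1) = 1 + j16 → |·| ≈ 16.031, ∠ ≈ 86.42°
pole (1 + j16·0.1) = 1 + j1.6 → |·| ≈ 1.8868, ∠ ≈ 57.99°
|G| = 10 · 1 / (16.031 · 1.8868) ≈ 0.33061
Gain = 20 log₁₀(0.33061) ≈ -9.61 dB
∠G = (0°) − (86.42° + 57.99°) = -144.41°

At ω = 45 rad/s:
pole (1 + j45·1) = 1 + j45 → |·| ≈ 45.011, ∠ ≈ 88.73°
pole (1 + j45·0.1) = 1 + j4.5 → |·| ≈ 4.6098, ∠ ≈ 77.47°
|G| = 10 · 1 / (45.011 · 4.6098) ≈ 0.048195
Gain = 20 log₁₀(0.048195) ≈ -26.34 dB
∠G = (0°) − (88.73° + 77.47°) = -166.20°

ω = 16: -9.6 dB, -144.4°; ω = 45: -26.3 dB, -166.2°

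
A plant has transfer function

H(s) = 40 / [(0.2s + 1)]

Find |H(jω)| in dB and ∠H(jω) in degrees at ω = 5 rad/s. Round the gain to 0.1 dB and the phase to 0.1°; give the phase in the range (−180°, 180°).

At ω = 5 rad/s:
pole (1 + j5·0.2) = 1 + j1 → |·| ≈ 1.4142, ∠ ≈ 45.00°
|H| = 40 · 1 / (1.4142) ≈ 28.285
Gain = 20 log₁₀(28.285) ≈ 29.03 dB
∠H = (0°) − (45.00°) = -45.00°

29.0 dB, -45.0°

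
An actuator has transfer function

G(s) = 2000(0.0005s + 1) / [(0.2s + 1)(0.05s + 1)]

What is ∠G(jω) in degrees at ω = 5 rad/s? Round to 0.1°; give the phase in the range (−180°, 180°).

At ω = 5 rad/s:
zero (1 + j5·0.0005) = 1 + j0.0025 → |·| ≈ 1, ∠ ≈ 0.14°
pole (1 + j5·0.2) = 1 + j1 → |·| ≈ 1.4142, ∠ ≈ 45.00°
pole (1 + j5·0.05) = 1 + j0.25 → |·| ≈ 1.0308, ∠ ≈ 14.04°
∠G = (0.14°) − (45.00° + 14.04°) = -58.90°

-58.9°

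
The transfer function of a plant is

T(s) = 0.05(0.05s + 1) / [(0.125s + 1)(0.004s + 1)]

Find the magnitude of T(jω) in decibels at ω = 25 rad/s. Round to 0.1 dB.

At ω = 25 rad/s:
zero (1 + j25·0.05) = 1 + j1.25 → |·| ≈ 1.6008, ∠ ≈ 51.34°
pole (1 + j25·0.125) = 1 + j3.125 → |·| ≈ 3.2811, ∠ ≈ 72.26°
pole (1 + j25·0.004) = 1 + j0.1 → |·| ≈ 1.005, ∠ ≈ 5.71°
|T| = 0.05 · 1.6008 / (3.2811 · 1.005) ≈ 0.024273
Gain = 20 log₁₀(0.024273) ≈ -32.30 dB

-32.3 dB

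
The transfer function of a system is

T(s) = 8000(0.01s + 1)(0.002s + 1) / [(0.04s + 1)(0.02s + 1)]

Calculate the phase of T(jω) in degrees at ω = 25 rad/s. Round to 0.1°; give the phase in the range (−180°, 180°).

-54.7°

At ω = 25 rad/s:
zero (1 + j25·0.01) = 1 + j0.25 → |·| ≈ 1.0308, ∠ ≈ 14.04°
zero (1 + j25·0.002) = 1 + j0.05 → |·| ≈ 1.0012, ∠ ≈ 2.86°
pole (1 + j25·0.04) = 1 + j1 → |·| ≈ 1.4142, ∠ ≈ 45.00°
pole (1 + j25·0.02) = 1 + j0.5 → |·| ≈ 1.118, ∠ ≈ 26.57°
∠T = (14.04° + 2.86°) − (45.00° + 26.57°) = -54.67°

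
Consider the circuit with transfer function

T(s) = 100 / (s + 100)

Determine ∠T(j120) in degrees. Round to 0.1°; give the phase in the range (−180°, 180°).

-50.2°

Substitute s = j120:
Numerator: 100 = 100 + j0
Denominator: (j120) + 100 = 100 + j120
|N| = √(100² + 0²) ≈ 100, ∠N ≈ 0.00°
|D| = √(100² + 120²) ≈ 156.2, ∠D ≈ 50.19°
∠T = 0.00° − 50.19° = -50.19°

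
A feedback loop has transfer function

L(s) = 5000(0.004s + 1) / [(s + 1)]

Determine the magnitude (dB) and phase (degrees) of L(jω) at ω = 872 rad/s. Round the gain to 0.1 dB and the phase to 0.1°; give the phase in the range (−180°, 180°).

At ω = 872 rad/s:
zero (1 + j872·0.004) = 1 + j3.488 → |·| ≈ 3.6285, ∠ ≈ 74.00°
pole (1 + j872·1) = 1 + j872 → |·| ≈ 872, ∠ ≈ 89.93°
|L| = 5000 · 3.6285 / (872) ≈ 20.806
Gain = 20 log₁₀(20.806) ≈ 26.36 dB
∠L = (74.00°) − (89.93°) = -15.93°

26.4 dB, -15.9°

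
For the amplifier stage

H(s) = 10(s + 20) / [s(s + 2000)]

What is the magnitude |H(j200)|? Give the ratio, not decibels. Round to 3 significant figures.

At s = jω = j200:
zero (s+20): 20 + j200 → |·| = √(20²+200²) = √40400 ≈ 201, ∠ = arctan(200/20) ≈ 84.29°
pole (s+2000): 2000 + j200 → |·| = √(2000²+200²) = √4040000 ≈ 2010, ∠ = arctan(200/2000) ≈ 5.71°
pole at origin: |s| = 200, ∠ = 90.00° (in denominator)
|H| = 10 · 201 / 4.02e+05 ≈ 0.005

0.00500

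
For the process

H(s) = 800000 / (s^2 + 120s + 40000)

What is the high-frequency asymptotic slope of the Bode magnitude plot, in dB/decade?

Each pole contributes −20 dB/decade at high frequency; each zero contributes +20 dB/decade.
Net: 0 zero(s) − 2 pole(s) → -40 dB/decade.

-40 dB/decade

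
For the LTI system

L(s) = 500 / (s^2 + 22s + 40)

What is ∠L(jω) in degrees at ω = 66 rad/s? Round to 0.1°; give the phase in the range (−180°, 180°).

Substitute s = j66:
Numerator: 500 = 500 + j0
Denominator: (j66)^2 + 22(j66) + 40 = -4316 + j1452
|N| = √(500² + 0²) ≈ 500, ∠N ≈ 0.00°
|D| = √(4316² + 1452²) ≈ 4553.7, ∠D ≈ 161.41°
∠L = 0.00° − 161.41° = -161.41°

-161.4°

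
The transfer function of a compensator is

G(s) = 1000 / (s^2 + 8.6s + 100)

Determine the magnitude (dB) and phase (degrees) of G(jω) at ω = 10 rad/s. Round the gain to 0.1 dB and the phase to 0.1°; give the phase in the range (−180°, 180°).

21.3 dB, -90.0°

At s = jω = j10:
quadratic: (j10)² + 8.6·j10 + 100 = 0 + j86 → |·| ≈ 86, ∠ ≈ 90.00°
|G| = 1000 / 86 ≈ 11.628
Gain = 20 log₁₀(11.628) ≈ 21.31 dB
∠G = 0.00° − 90.00° = -90.00°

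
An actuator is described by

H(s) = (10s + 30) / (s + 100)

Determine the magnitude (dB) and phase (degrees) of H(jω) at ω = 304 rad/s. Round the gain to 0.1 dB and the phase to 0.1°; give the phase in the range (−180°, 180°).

Substitute s = j304:
Numerator: 10(j304) + 30 = 30 + j3040
Denominator: (j304) + 100 = 100 + j304
|N| = √(30² + 3040²) ≈ 3040.1, ∠N ≈ 89.43°
|D| = √(100² + 304²) ≈ 320.02, ∠D ≈ 71.79°
|H| = 3040.1 / 320.02 ≈ 9.4997
Gain = 20 log₁₀(9.4997) ≈ 19.55 dB
∠H = 89.43° − 71.79° = 17.64°

19.6 dB, 17.6°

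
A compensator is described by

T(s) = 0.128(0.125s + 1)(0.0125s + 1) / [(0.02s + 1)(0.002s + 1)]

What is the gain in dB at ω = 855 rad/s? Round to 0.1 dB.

12.7 dB

At ω = 855 rad/s:
zero (1 + j855·0.125) = 1 + j106.875 → |·| ≈ 106.88, ∠ ≈ 89.46°
zero (1 + j855·0.0125) = 1 + j10.6875 → |·| ≈ 10.734, ∠ ≈ 84.65°
pole (1 + j855·0.02) = 1 + j17.1 → |·| ≈ 17.129, ∠ ≈ 86.65°
pole (1 + j855·0.002) = 1 + j1.71 → |·| ≈ 1.9809, ∠ ≈ 59.68°
|T| = 0.128 · 106.88 · 10.734 / (17.129 · 1.9809) ≈ 4.3279
Gain = 20 log₁₀(4.3279) ≈ 12.73 dB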